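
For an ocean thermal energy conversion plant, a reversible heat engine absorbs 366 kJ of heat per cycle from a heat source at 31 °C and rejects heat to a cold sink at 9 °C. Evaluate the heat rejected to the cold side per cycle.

Q_C ≈ 340 kJ

T_H = 31 °C → 31 + 273.15 = 304.15 K.
T_C = 9 °C → 9 + 273.15 = 282.15 K.
The Carnot efficiency is η = 1 − T_C/T_H = 1 − 282.15/304.15 = 0.0723.
For a reversible cycle Q_C/Q_H = T_C/T_H, so Q_C = 366 × 282.15/304.15 = 340 kJ.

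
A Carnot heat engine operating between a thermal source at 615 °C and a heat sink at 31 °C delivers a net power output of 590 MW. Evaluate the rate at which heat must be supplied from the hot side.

Q̇_H ≈ 897 MW

T_H = 615 °C → 615 + 273.15 = 888.15 K.
T_C = 31 °C → 31 + 273.15 = 304.15 K.
η_rev = 1 − T_C/T_H = 1 − 304.15/888.15 = 0.6575.
Q_H = W/η = 590/0.6575 = 897 MW.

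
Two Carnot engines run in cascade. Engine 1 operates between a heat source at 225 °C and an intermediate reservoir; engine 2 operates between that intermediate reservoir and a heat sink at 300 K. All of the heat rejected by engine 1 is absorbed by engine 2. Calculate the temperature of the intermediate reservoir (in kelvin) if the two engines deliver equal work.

T_H = 225 °C → 225 + 273.15 = 498.15 K.
For reversible stages Q_m = Q_H·(T_m/T_H). Setting W₁ = Q_H(1 − T_m/T_H) equal to W₂ = Q_m(1 − T_C/T_m) = Q_H·(T_m − T_C)/T_H gives T_H − T_m = T_m − T_C, so T_m = (T_H + T_C)/2 = (498.15 + 300.00)/2 = 399 K.

T_m ≈ 399 K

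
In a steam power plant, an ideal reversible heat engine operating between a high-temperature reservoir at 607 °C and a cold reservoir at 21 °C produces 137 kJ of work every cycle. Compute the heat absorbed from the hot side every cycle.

Q_H ≈ 206 kJ

T_H = 607 °C → 607 + 273.15 = 880.15 K.
T_C = 21 °C → 21 + 273.15 = 294.15 K.
Since the cycle is reversible, η = 1 − T_C/T_H = 1 − 294.15/880.15 = 0.6658.
Q_H = W/η = 137/0.6658 = 206 kJ.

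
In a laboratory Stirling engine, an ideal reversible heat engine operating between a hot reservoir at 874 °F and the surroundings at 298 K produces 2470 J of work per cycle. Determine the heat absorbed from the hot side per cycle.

Q_H ≈ 4130 J

T_H = 874 °F → (874 − 32) × 5/9 = 467.78 °C = 740.93 K.
η_rev = 1 − T_C/T_H = 1 − 298.00/740.93 = 0.5978.
Q_H = W/η = 2470/0.5978 = 4130 J.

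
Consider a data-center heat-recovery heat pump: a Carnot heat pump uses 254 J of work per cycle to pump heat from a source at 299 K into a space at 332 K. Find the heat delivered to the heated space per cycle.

Q_H ≈ 2555 J

COP_HP = T_H/(T_H − T_C) = 332.00/33.00 = 10.0606.
Q_H = COP_HP · W = 10.0606 × 254 = 2555 J.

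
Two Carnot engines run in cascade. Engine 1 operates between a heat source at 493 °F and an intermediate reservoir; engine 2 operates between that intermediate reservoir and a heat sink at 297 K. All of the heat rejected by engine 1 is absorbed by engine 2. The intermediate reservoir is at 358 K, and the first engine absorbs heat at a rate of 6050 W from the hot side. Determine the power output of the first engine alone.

T_H = 493 °F → (493 − 32) × 5/9 = 256.11 °C = 529.26 K.
First-stage efficiency η₁ = 1 − T_m/T_H = 1 − 358.00/529.26 = 0.3236.
W₁ = η₁·Q_H = 0.3236 × 6050 = 1960 W.

Ẇ₁ ≈ 1960 W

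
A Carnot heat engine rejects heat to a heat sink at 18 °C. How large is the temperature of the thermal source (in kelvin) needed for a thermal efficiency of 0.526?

T_C = 18 °C → 18 + 273.15 = 291.15 K.
From η = 1 − T_C/T_H, solving for T_H gives T_H = T_C/(1 − η) = 291.15/(1 − 0.526) = 614 K.

T_H ≈ 614 K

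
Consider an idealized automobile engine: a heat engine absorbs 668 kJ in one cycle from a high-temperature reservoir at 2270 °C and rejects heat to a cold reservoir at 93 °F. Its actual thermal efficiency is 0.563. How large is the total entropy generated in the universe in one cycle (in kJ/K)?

T_H = 2270 °C → 2270 + 273.15 = 2543.15 K.
T_C = 93 °F → (93 − 32) × 5/9 = 33.89 °C = 307.04 K.
W = η·Q_H = 0.563 × 668 = 376.1 kJ, so Q_C = Q_H − W = 291.9 kJ.
Entropy balance on the reservoirs: −Q_H/T_H = -0.2627 kJ/K, +Q_C/T_C = 0.9507 kJ/K.
ΔS_univ = −Q_H/T_H + Q_C/T_C = 0.6881 kJ/K (> 0, since η = 0.563 < η_Carnot = 0.879).

ΔS_univ ≈ 0.6881 kJ/K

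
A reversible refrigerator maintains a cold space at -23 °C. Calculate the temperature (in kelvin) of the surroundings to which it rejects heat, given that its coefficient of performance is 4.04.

T_C = -23 °C → -23 + 273.15 = 250.15 K.
COP_R = T_C/(T_H − T_C) ⇒ T_H = T_C·(1 + 1/COP_R) = 250.15 × (1 + 1/4.04) = 312 K.

T_H ≈ 312 K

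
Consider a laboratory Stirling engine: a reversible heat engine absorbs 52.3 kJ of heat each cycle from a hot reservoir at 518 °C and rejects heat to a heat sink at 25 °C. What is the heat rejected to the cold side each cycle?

Q_C ≈ 19.71 kJ

T_H = 518 °C → 518 + 273.15 = 791.15 K.
T_C = 25 °C → 25 + 273.15 = 298.15 K.
The Carnot efficiency is η = 1 − T_C/T_H = 1 − 298.15/791.15 = 0.6231.
For a reversible cycle Q_C/Q_H = T_C/T_H, so Q_C = 52.3 × 298.15/791.15 = 19.71 kJ.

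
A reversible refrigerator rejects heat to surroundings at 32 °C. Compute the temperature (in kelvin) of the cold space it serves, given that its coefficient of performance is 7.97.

T_C ≈ 271.1 K

T_H = 32 °C → 32 + 273.15 = 305.15 K.
COP_R = T_C/(T_H − T_C) ⇒ T_C = T_H·COP_R/(1 + COP_R) = 305.15 × 7.97/(1 + 7.97) = 271.1 K.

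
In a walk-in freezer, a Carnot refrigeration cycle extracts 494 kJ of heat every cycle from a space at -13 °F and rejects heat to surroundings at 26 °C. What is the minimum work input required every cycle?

W_in ≈ 102 kJ

T_H = 26 °C → 26 + 273.15 = 299.15 K.
T_C = -13 °F → (-13 − 32) × 5/9 = -25.00 °C = 248.15 K.
Carnot COP: COP_R = T_C/(T_H − T_C) = 248.15/51.00 = 4.8657.
W = Q_C/COP_R = 494/4.8657 = 102 kJ.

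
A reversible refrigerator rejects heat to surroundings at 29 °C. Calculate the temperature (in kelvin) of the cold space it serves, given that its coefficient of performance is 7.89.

T_H = 29 °C → 29 + 273.15 = 302.15 K.
COP_R = T_C/(T_H − T_C) ⇒ T_C = T_H·COP_R/(1 + COP_R) = 302.15 × 7.89/(1 + 7.89) = 268 K.

T_C ≈ 268 K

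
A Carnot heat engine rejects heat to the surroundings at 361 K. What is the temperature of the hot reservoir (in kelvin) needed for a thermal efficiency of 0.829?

From η = 1 − T_C/T_H, solving for T_H gives T_H = T_C/(1 − η) = 361.00/(1 − 0.829) = 2111 K.

T_H ≈ 2111 K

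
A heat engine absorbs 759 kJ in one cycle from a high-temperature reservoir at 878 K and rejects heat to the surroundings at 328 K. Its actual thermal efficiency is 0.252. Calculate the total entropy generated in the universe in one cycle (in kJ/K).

W = η·Q_H = 0.252 × 759 = 191.3 kJ, so Q_C = Q_H − W = 567.7 kJ.
Entropy balance on the reservoirs: −Q_H/T_H = -0.8645 kJ/K, +Q_C/T_C = 1.731 kJ/K.
ΔS_univ = −Q_H/T_H + Q_C/T_C = 0.866 kJ/K (> 0, since η = 0.252 < η_Carnot = 0.626).

ΔS_univ ≈ 0.866 kJ/K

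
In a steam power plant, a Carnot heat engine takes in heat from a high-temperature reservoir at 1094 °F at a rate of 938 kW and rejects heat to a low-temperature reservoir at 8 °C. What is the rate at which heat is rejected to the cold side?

Q̇_C ≈ 306 kW

T_H = 1094 °F → (1094 − 32) × 5/9 = 590.00 °C = 863.15 K.
T_C = 8 °C → 8 + 273.15 = 281.15 K.
η_rev = 1 − T_C/T_H = 1 − 281.15/863.15 = 0.6743.
For a reversible cycle Q_C/Q_H = T_C/T_H, so Q_C = 938 × 281.15/863.15 = 306 kW.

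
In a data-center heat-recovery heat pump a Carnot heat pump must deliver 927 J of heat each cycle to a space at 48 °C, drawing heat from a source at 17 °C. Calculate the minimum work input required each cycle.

T_H = 48 °C → 48 + 273.15 = 321.15 K.
T_C = 17 °C → 17 + 273.15 = 290.15 K.
The Carnot heat-pump COP is COP_HP = T_H/(T_H − T_C) = 321.15/31.00 = 10.3597.
W = Q_H/COP_HP = 927/10.3597 = 89.5 J.

W_in ≈ 89.5 J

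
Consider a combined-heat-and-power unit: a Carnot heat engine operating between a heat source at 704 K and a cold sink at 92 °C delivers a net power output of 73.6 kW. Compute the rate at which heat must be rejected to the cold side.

Q̇_C ≈ 79.3 kW

T_C = 92 °C → 92 + 273.15 = 365.15 K.
Carnot efficiency: η = 1 − T_C/T_H = 1 − 365.15/704.00 = 0.4813.
Since Q_C/Q_H = T_C/T_H and Q_H = W/η, Q_C = W·T_C/(T_H − T_C) = 73.6 × 365.15/338.85 = 79.3 kW.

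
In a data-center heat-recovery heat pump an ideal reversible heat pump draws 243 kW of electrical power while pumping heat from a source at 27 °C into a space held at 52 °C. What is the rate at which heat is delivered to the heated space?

Q̇_H ≈ 3160 kW

T_H = 52 °C → 52 + 273.15 = 325.15 K.
T_C = 27 °C → 27 + 273.15 = 300.15 K.
COP_HP = T_H/(T_H − T_C) = 325.15/25.00 = 13.0060.
Q_H = COP_HP · W = 13.0060 × 243 = 3160 kW.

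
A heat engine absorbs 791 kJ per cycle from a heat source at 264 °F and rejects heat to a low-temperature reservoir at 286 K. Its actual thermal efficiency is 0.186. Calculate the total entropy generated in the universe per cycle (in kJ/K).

ΔS_univ ≈ 0.2838 kJ/K

T_H = 264 °F → (264 − 32) × 5/9 = 128.89 °C = 402.04 K.
W = η·Q_H = 0.186 × 791 = 147.1 kJ, so Q_C = Q_H − W = 643.9 kJ.
The hot reservoir loses entropy Q_H/T_H = 791/402.04 = 1.967 kJ/K; the cold reservoir gains Q_C/T_C = 643.9/286.00 = 2.251 kJ/K.
ΔS_univ = −Q_H/T_H + Q_C/T_C = 0.2838 kJ/K (> 0, since η = 0.186 < η_Carnot = 0.289).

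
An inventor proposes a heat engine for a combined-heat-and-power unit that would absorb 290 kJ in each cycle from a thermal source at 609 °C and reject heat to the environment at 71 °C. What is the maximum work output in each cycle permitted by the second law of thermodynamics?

W_max ≈ 177 kJ

T_H = 609 °C → 609 + 273.15 = 882.15 K.
T_C = 71 °C → 71 + 273.15 = 344.15 K.
The second-law ceiling is the Carnot efficiency, η_max = 1 − T_C/T_H = 1 − 344.15/882.15 = 0.6099.
W_max = η_max · Q_H = 0.6099 × 290 = 177 kJ.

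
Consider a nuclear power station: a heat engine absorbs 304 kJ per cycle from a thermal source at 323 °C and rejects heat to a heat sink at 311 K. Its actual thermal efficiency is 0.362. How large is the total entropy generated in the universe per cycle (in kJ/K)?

ΔS_univ ≈ 0.114 kJ/K

T_H = 323 °C → 323 + 273.15 = 596.15 K.
W = η·Q_H = 0.362 × 304 = 110.0 kJ, so Q_C = Q_H − W = 194.0 kJ.
The hot reservoir loses entropy Q_H/T_H = 304/596.15 = 0.5099 kJ/K; the cold reservoir gains Q_C/T_C = 194.0/311.00 = 0.6236 kJ/K.
ΔS_univ = −Q_H/T_H + Q_C/T_C = 0.114 kJ/K (> 0, since η = 0.362 < η_Carnot = 0.478).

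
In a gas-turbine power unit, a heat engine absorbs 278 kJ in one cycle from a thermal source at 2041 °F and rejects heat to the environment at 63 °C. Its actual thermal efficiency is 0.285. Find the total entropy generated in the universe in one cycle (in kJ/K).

ΔS_univ ≈ 0.3912 kJ/K

T_H = 2041 °F → (2041 − 32) × 5/9 = 1116.11 °C = 1389.26 K.
T_C = 63 °C → 63 + 273.15 = 336.15 K.
W = η·Q_H = 0.285 × 278 = 79.23 kJ, so Q_C = Q_H − W = 198.8 kJ.
The hot reservoir loses entropy Q_H/T_H = 278/1389.26 = 0.2001 kJ/K; the cold reservoir gains Q_C/T_C = 198.8/336.15 = 0.5913 kJ/K.
ΔS_univ = −Q_H/T_H + Q_C/T_C = 0.3912 kJ/K (> 0, since η = 0.285 < η_Carnot = 0.758).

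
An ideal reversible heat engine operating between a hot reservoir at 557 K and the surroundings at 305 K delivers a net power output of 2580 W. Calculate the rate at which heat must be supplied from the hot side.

Q̇_H ≈ 5700 W

Carnot efficiency: η = 1 − T_C/T_H = 1 − 305.00/557.00 = 0.4524.
Q_H = W/η = 2580/0.4524 = 5700 W.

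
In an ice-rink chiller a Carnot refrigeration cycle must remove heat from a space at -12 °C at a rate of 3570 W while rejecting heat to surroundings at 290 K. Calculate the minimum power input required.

Ẇ_in ≈ 394 W

T_C = -12 °C → -12 + 273.15 = 261.15 K.
For a reversible refrigerator, COP_R = T_C/(T_H − T_C) = 261.15/28.85 = 9.0520.
W = Q_C/COP_R = 3570/9.0520 = 394 W.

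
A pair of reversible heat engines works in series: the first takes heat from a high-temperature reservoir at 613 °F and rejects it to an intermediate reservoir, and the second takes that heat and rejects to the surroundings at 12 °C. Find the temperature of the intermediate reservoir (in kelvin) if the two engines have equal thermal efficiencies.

T_m ≈ 412 K

T_H = 613 °F → (613 − 32) × 5/9 = 322.78 °C = 595.93 K.
T_C = 12 °C → 12 + 273.15 = 285.15 K.
Equal efficiencies require 1 − T_m/T_H = 1 − T_C/T_m, i.e. T_m/T_H = T_C/T_m, so T_m = √(T_H·T_C) = √(595.93 × 285.15) = 412 K.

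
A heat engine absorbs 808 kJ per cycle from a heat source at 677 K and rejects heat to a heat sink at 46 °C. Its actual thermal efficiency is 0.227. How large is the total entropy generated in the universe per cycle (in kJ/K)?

T_C = 46 °C → 46 + 273.15 = 319.15 K.
W = η·Q_H = 0.227 × 808 = 183.4 kJ, so Q_C = Q_H − W = 624.6 kJ.
The hot reservoir loses entropy Q_H/T_H = 808/677.00 = 1.194 kJ/K; the cold reservoir gains Q_C/T_C = 624.6/319.15 = 1.957 kJ/K.
ΔS_univ = −Q_H/T_H + Q_C/T_C = 0.764 kJ/K (> 0, since η = 0.227 < η_Carnot = 0.529).

ΔS_univ ≈ 0.764 kJ/K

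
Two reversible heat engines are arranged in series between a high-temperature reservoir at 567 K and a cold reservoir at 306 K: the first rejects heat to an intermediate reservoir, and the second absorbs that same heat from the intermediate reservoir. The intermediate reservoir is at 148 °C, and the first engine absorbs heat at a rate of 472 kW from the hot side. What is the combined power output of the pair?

Ẇ_total ≈ 217 kW

Two reversible stages in series are equivalent to a single Carnot engine between T_H and T_C, so η_total = 1 − T_C/T_H = 1 − 306.00/567.00 = 0.4603.
W_total = η_total · Q_H = 0.4603 × 472 = 217 kW.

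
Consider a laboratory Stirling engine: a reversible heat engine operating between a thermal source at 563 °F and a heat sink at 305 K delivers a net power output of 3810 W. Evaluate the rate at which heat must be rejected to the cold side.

Q̇_C ≈ 4416 W

T_H = 563 °F → (563 − 32) × 5/9 = 295.00 °C = 568.15 K.
For a reversible engine, η = 1 − T_C/T_H = 1 − 305.00/568.15 = 0.4632.
Since Q_C/Q_H = T_C/T_H and Q_H = W/η, Q_C = W·T_C/(T_H − T_C) = 3810 × 305.00/263.15 = 4416 W.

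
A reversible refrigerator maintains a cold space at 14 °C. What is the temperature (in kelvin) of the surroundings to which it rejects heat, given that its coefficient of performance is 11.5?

T_H ≈ 312 K

T_C = 14 °C → 14 + 273.15 = 287.15 K.
COP_R = T_C/(T_H − T_C) ⇒ T_H = T_C·(1 + 1/COP_R) = 287.15 × (1 + 1/11.5) = 312 K.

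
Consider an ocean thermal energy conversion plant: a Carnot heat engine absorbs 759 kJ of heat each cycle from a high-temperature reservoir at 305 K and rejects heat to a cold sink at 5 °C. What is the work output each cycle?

W ≈ 66.82 kJ

T_C = 5 °C → 5 + 273.15 = 278.15 K.
Carnot efficiency: η = 1 − T_C/T_H = 1 − 278.15/305.00 = 0.0880.
W = η·Q_H = 0.0880 × 759 = 66.82 kJ.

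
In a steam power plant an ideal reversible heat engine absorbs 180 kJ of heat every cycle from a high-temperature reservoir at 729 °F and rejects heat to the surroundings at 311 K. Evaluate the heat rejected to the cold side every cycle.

Q_C ≈ 84.8 kJ

T_H = 729 °F → (729 − 32) × 5/9 = 387.22 °C = 660.37 K.
The Carnot efficiency is η = 1 − T_C/T_H = 1 − 311.00/660.37 = 0.5291.
For a reversible cycle Q_C/Q_H = T_C/T_H, so Q_C = 180 × 311.00/660.37 = 84.8 kJ.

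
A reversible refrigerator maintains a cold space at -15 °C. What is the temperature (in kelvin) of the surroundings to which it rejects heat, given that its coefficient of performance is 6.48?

T_H ≈ 298 K

T_C = -15 °C → -15 + 273.15 = 258.15 K.
COP_R = T_C/(T_H − T_C) ⇒ T_H = T_C·(1 + 1/COP_R) = 258.15 × (1 + 1/6.48) = 298 K.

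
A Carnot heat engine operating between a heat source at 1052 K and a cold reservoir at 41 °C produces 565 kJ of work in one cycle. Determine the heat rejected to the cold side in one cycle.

Q_C ≈ 241 kJ

T_C = 41 °C → 41 + 273.15 = 314.15 K.
η_rev = 1 − T_C/T_H = 1 − 314.15/1052.00 = 0.7014.
Since Q_C/Q_H = T_C/T_H and Q_H = W/η, Q_C = W·T_C/(T_H − T_C) = 565 × 314.15/737.85 = 241 kJ.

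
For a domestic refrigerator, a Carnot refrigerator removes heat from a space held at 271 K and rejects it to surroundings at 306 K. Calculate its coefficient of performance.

The reversible coefficient of performance is COP_R = T_C/(T_H − T_C) = 271.00/(306.00 − 271.00) = 7.743.

COP_R ≈ 7.743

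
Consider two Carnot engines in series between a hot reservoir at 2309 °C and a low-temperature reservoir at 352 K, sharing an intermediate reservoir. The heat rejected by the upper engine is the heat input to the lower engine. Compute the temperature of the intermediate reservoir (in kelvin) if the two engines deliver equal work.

T_H = 2309 °C → 2309 + 273.15 = 2582.15 K.
For reversible stages Q_m = Q_H·(T_m/T_H). Setting W₁ = Q_H(1 − T_m/T_H) equal to W₂ = Q_m(1 − T_C/T_m) = Q_H·(T_m − T_C)/T_H gives T_H − T_m = T_m − T_C, so T_m = (T_H + T_C)/2 = (2582.15 + 352.00)/2 = 1470 K.

T_m ≈ 1470 K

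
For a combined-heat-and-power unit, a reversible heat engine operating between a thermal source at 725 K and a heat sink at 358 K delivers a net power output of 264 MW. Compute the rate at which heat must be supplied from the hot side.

Q̇_H ≈ 521.5 MW

The Carnot efficiency is η = 1 − T_C/T_H = 1 − 358.00/725.00 = 0.5062.
Q_H = W/η = 264/0.5062 = 521.5 MW.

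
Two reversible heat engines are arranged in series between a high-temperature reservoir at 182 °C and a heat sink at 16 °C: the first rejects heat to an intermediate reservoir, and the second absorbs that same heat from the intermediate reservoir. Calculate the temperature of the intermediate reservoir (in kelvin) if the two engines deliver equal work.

T_H = 182 °C → 182 + 273.15 = 455.15 K.
T_C = 16 °C → 16 + 273.15 = 289.15 K.
For reversible stages Q_m = Q_H·(T_m/T_H). Setting W₁ = Q_H(1 − T_m/T_H) equal to W₂ = Q_m(1 − T_C/T_m) = Q_H·(T_m − T_C)/T_H gives T_H − T_m = T_m − T_C, so T_m = (T_H + T_C)/2 = (455.15 + 289.15)/2 = 372 K.

T_m ≈ 372 K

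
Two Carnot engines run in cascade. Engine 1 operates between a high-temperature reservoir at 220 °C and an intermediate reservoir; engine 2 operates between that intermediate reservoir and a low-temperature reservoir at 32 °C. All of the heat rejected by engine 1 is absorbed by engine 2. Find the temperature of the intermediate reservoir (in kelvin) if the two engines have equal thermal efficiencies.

T_H = 220 °C → 220 + 273.15 = 493.15 K.
T_C = 32 °C → 32 + 273.15 = 305.15 K.
Equal efficiencies require 1 − T_m/T_H = 1 − T_C/T_m, i.e. T_m/T_H = T_C/T_m, so T_m = √(T_H·T_C) = √(493.15 × 305.15) = 388 K.

T_m ≈ 388 K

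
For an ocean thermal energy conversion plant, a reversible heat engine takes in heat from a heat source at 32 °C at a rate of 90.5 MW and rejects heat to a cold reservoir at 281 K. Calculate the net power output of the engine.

Ẇ ≈ 7.16 MW

T_H = 32 °C → 32 + 273.15 = 305.15 K.
Carnot efficiency: η = 1 − T_C/T_H = 1 − 281.00/305.15 = 0.0791.
W = η·Q_H = 0.0791 × 90.5 = 7.16 MW.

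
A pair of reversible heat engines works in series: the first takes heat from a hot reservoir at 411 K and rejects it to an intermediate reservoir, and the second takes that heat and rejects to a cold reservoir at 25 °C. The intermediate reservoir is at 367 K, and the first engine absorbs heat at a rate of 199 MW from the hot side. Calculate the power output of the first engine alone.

T_C = 25 °C → 25 + 273.15 = 298.15 K.
First-stage efficiency η₁ = 1 − T_m/T_H = 1 − 367.00/411.00 = 0.1071.
W₁ = η₁·Q_H = 0.1071 × 199 = 21.3 MW.

Ẇ₁ ≈ 21.3 MW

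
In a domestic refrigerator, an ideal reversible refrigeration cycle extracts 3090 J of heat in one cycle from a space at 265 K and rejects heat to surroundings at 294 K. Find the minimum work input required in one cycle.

The reversible coefficient of performance is COP_R = T_C/(T_H − T_C) = 265.00/29.00 = 9.1379.
W = Q_C/COP_R = 3090/9.1379 = 338 J.

W_in ≈ 338 J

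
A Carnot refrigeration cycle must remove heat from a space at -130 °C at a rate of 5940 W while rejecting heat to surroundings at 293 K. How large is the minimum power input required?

T_C = -130 °C → -130 + 273.15 = 143.15 K.
Carnot COP: COP_R = T_C/(T_H − T_C) = 143.15/149.85 = 0.9553.
W = Q_C/COP_R = 5940/0.9553 = 6220 W.

Ẇ_in ≈ 6220 W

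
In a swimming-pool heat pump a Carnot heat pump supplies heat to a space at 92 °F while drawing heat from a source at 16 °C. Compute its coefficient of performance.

COP_HP ≈ 17.7

T_H = 92 °F → (92 − 32) × 5/9 = 33.33 °C = 306.48 K.
T_C = 16 °C → 16 + 273.15 = 289.15 K.
Reversible heating COP: COP_HP = T_H/(T_H − T_C) = 306.48/(306.48 − 289.15) = 17.7.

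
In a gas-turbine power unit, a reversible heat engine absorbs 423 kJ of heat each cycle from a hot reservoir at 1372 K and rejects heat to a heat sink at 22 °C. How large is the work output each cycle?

T_C = 22 °C → 22 + 273.15 = 295.15 K.
The Carnot efficiency is η = 1 − T_C/T_H = 1 − 295.15/1372.00 = 0.7849.
W = η·Q_H = 0.7849 × 423 = 332 kJ.

W ≈ 332 kJ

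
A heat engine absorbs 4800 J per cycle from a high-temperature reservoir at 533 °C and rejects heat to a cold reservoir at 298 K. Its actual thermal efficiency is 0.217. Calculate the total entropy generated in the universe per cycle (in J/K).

ΔS_univ ≈ 6.658 J/K

T_H = 533 °C → 533 + 273.15 = 806.15 K.
W = η·Q_H = 0.217 × 4800 = 1042 J, so Q_C = Q_H − W = 3758 J.
Entropy balance on the reservoirs: −Q_H/T_H = -5.954 J/K, +Q_C/T_C = 12.61 J/K.
ΔS_univ = −Q_H/T_H + Q_C/T_C = 6.658 J/K (> 0, since η = 0.217 < η_Carnot = 0.630).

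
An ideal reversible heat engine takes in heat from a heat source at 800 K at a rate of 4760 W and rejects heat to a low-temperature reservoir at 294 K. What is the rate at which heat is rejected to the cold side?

Q̇_C ≈ 1749 W

The Carnot efficiency is η = 1 − T_C/T_H = 1 − 294.00/800.00 = 0.6325.
For a reversible cycle Q_C/Q_H = T_C/T_H, so Q_C = 4760 × 294.00/800.00 = 1749 W.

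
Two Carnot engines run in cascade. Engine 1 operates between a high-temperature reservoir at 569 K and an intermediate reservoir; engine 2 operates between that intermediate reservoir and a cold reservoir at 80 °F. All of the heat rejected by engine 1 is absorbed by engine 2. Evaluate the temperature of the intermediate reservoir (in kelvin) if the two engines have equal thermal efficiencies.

T_C = 80 °F → (80 − 32) × 5/9 = 26.67 °C = 299.82 K.
Equal efficiencies require 1 − T_m/T_H = 1 − T_C/T_m, i.e. T_m/T_H = T_C/T_m, so T_m = √(T_H·T_C) = √(569.00 × 299.82) = 413 K.

T_m ≈ 413 K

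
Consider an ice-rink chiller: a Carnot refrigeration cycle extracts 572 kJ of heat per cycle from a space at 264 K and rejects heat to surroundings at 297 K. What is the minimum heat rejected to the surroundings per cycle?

For a reversible cycle Q_H/Q_C = T_H/T_C, so Q_H = Q_C·T_H/T_C = 572 × 297.00/264.00 = 644 kJ.

Q_H ≈ 644 kJ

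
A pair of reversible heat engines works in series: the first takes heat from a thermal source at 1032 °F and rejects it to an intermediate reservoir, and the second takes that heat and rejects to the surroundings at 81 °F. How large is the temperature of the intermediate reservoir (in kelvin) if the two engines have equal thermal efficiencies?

T_m ≈ 499 K

T_H = 1032 °F → (1032 − 32) × 5/9 = 555.56 °C = 828.71 K.
T_C = 81 °F → (81 − 32) × 5/9 = 27.22 °C = 300.37 K.
Equal efficiencies require 1 − T_m/T_H = 1 − T_C/T_m, i.e. T_m/T_H = T_C/T_m, so T_m = √(T_H·T_C) = √(828.71 × 300.37) = 499 K.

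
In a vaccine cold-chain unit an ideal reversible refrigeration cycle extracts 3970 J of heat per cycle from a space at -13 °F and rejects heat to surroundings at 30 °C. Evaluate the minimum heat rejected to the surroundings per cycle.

Q_H ≈ 4850 J

T_H = 30 °C → 30 + 273.15 = 303.15 K.
T_C = -13 °F → (-13 − 32) × 5/9 = -25.00 °C = 248.15 K.
For a reversible cycle Q_H/Q_C = T_H/T_C, so Q_H = Q_C·T_H/T_C = 3970 × 303.15/248.15 = 4850 J.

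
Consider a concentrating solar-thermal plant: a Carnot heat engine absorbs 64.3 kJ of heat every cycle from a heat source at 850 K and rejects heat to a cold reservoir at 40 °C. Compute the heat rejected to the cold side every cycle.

T_C = 40 °C → 40 + 273.15 = 313.15 K.
Since the cycle is reversible, η = 1 − T_C/T_H = 1 − 313.15/850.00 = 0.6316.
For a reversible cycle Q_C/Q_H = T_C/T_H, so Q_C = 64.3 × 313.15/850.00 = 23.7 kJ.

Q_C ≈ 23.7 kJ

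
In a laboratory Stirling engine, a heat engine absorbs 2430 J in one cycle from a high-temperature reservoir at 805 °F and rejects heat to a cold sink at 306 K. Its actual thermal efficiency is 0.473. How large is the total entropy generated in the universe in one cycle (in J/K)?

T_H = 805 °F → (805 − 32) × 5/9 = 429.44 °C = 702.59 K.
W = η·Q_H = 0.473 × 2430 = 1149 J, so Q_C = Q_H − W = 1281 J.
The hot reservoir loses entropy Q_H/T_H = 2430/702.59 = 3.459 J/K; the cold reservoir gains Q_C/T_C = 1281/306.00 = 4.185 J/K.
ΔS_univ = −Q_H/T_H + Q_C/T_C = 0.726 J/K (> 0, since η = 0.473 < η_Carnot = 0.564).

ΔS_univ ≈ 0.726 J/K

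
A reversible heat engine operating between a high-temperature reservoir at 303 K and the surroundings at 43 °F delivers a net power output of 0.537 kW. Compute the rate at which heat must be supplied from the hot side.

Q̇_H ≈ 6.854 kW

T_C = 43 °F → (43 − 32) × 5/9 = 6.11 °C = 279.26 K.
For a reversible engine, η = 1 − T_C/T_H = 1 − 279.26/303.00 = 0.0783.
Q_H = W/η = 0.537/0.0783 = 6.854 kW.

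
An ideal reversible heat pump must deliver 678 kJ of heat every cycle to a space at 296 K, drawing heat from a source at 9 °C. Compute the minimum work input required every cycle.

W_in ≈ 31.7 kJ

T_C = 9 °C → 9 + 273.15 = 282.15 K.
The Carnot heat-pump COP is COP_HP = T_H/(T_H − T_C) = 296.00/13.85 = 21.3718.
W = Q_H/COP_HP = 678/21.3718 = 31.7 kJ.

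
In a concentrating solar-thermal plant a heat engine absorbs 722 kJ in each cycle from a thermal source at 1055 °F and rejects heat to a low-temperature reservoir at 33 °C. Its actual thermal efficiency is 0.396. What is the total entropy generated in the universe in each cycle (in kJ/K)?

ΔS_univ ≈ 0.5664 kJ/K

T_H = 1055 °F → (1055 − 32) × 5/9 = 568.33 °C = 841.48 K.
T_C = 33 °C → 33 + 273.15 = 306.15 K.
W = η·Q_H = 0.396 × 722 = 285.9 kJ, so Q_C = Q_H − W = 436.1 kJ.
The hot reservoir loses entropy Q_H/T_H = 722/841.48 = 0.8580 kJ/K; the cold reservoir gains Q_C/T_C = 436.1/306.15 = 1.424 kJ/K.
ΔS_univ = −Q_H/T_H + Q_C/T_C = 0.5664 kJ/K (> 0, since η = 0.396 < η_Carnot = 0.636).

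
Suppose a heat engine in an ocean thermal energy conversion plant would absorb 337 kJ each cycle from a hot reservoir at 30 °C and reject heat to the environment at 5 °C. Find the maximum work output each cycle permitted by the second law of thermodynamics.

T_H = 30 °C → 30 + 273.15 = 303.15 K.
T_C = 5 °C → 5 + 273.15 = 278.15 K.
The second-law ceiling is the Carnot efficiency, η_max = 1 − T_C/T_H = 1 − 278.15/303.15 = 0.0825.
W_max = η_max · Q_H = 0.0825 × 337 = 27.8 kJ.

W_max ≈ 27.8 kJ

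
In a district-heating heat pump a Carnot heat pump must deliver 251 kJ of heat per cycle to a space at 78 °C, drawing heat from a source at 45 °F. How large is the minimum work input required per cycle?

T_H = 78 °C → 78 + 273.15 = 351.15 K.
T_C = 45 °F → (45 − 32) × 5/9 = 7.22 °C = 280.37 K.
The Carnot heat-pump COP is COP_HP = T_H/(T_H − T_C) = 351.15/70.78 = 4.9613.
W = Q_H/COP_HP = 251/4.9613 = 50.59 kJ.

W_in ≈ 50.59 kJ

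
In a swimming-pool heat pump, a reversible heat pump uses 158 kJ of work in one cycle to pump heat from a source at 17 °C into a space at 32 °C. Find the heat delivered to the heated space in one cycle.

Q_H ≈ 3210 kJ

T_H = 32 °C → 32 + 273.15 = 305.15 K.
T_C = 17 °C → 17 + 273.15 = 290.15 K.
The Carnot heat-pump COP is COP_HP = T_H/(T_H − T_C) = 305.15/15.00 = 20.3433.
Q_H = COP_HP · W = 20.3433 × 158 = 3210 kJ.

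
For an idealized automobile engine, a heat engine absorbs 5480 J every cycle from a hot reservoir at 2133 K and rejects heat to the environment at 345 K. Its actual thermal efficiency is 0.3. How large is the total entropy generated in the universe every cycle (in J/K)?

W = η·Q_H = 0.3 × 5480 = 1644 J, so Q_C = Q_H − W = 3836 J.
The hot reservoir loses entropy Q_H/T_H = 5480/2133.00 = 2.569 J/K; the cold reservoir gains Q_C/T_C = 3836/345.00 = 11.12 J/K.
ΔS_univ = −Q_H/T_H + Q_C/T_C = 8.55 J/K (> 0, since η = 0.3 < η_Carnot = 0.838).

ΔS_univ ≈ 8.55 J/K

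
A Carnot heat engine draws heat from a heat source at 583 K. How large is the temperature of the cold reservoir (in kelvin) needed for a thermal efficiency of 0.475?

From η = 1 − T_C/T_H, T_C = T_H·(1 − η) = 583.00 × (1 − 0.475) = 306.1 K.

T_C ≈ 306.1 K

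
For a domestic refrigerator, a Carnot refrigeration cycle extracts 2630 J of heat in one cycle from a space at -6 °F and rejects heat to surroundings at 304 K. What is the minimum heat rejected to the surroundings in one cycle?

Q_H ≈ 3172 J

T_C = -6 °F → (-6 − 32) × 5/9 = -21.11 °C = 252.04 K.
For a reversible cycle Q_H/Q_C = T_H/T_C, so Q_H = Q_C·T_H/T_C = 2630 × 304.00/252.04 = 3172 J.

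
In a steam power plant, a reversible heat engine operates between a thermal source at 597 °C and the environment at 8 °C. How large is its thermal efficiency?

η ≈ 0.6769

T_H = 597 °C → 597 + 273.15 = 870.15 K.
T_C = 8 °C → 8 + 273.15 = 281.15 K.
η_rev = 1 − T_C/T_H = 1 − 281.15/870.15 = 0.6769.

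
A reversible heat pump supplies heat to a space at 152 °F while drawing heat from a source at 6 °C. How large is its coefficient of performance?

COP_HP ≈ 5.60

T_H = 152 °F → (152 − 32) × 5/9 = 66.67 °C = 339.82 K.
T_C = 6 °C → 6 + 273.15 = 279.15 K.
The Carnot heat-pump COP is COP_HP = T_H/(T_H − T_C) = 339.82/(339.82 − 279.15) = 5.60.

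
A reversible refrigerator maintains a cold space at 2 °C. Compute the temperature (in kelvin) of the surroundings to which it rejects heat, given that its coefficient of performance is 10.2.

T_C = 2 °C → 2 + 273.15 = 275.15 K.
COP_R = T_C/(T_H − T_C) ⇒ T_H = T_C·(1 + 1/COP_R) = 275.15 × (1 + 1/10.2) = 302.1 K.

T_H ≈ 302.1 K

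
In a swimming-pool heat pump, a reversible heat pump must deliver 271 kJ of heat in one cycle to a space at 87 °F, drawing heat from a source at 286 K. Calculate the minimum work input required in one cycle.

W_in ≈ 15.8 kJ

T_H = 87 °F → (87 − 32) × 5/9 = 30.56 °C = 303.71 K.
For a reversible heat pump, COP_HP = T_H/(T_H − T_C) = 303.71/17.71 = 17.1531.
W = Q_H/COP_HP = 271/17.1531 = 15.8 kJ.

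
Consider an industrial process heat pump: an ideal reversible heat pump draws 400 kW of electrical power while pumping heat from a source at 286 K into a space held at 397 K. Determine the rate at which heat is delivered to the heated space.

Q̇_H ≈ 1431 kW

COP_HP = T_H/(T_H − T_C) = 397.00/111.00 = 3.5766.
Q_H = COP_HP · W = 3.5766 × 400 = 1431 kW.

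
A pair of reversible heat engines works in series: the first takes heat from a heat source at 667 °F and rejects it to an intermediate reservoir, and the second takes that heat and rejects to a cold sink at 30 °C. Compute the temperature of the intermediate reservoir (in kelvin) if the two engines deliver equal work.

T_H = 667 °F → (667 − 32) × 5/9 = 352.78 °C = 625.93 K.
T_C = 30 °C → 30 + 273.15 = 303.15 K.
For reversible stages Q_m = Q_H·(T_m/T_H). Setting W₁ = Q_H(1 − T_m/T_H) equal to W₂ = Q_m(1 − T_C/T_m) = Q_H·(T_m − T_C)/T_H gives T_H − T_m = T_m − T_C, so T_m = (T_H + T_C)/2 = (625.93 + 303.15)/2 = 464.5 K.

T_m ≈ 464.5 K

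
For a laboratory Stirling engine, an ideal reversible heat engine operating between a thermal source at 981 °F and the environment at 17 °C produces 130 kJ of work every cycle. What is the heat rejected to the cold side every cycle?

T_H = 981 °F → (981 − 32) × 5/9 = 527.22 °C = 800.37 K.
T_C = 17 °C → 17 + 273.15 = 290.15 K.
η_rev = 1 − T_C/T_H = 1 − 290.15/800.37 = 0.6375.
Since Q_C/Q_H = T_C/T_H and Q_H = W/η, Q_C = W·T_C/(T_H − T_C) = 130 × 290.15/510.22 = 73.9 kJ.

Q_C ≈ 73.9 kJ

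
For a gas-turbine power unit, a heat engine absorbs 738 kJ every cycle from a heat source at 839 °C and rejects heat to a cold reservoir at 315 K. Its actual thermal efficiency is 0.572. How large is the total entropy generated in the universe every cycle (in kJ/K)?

ΔS_univ ≈ 0.339 kJ/K

T_H = 839 °C → 839 + 273.15 = 1112.15 K.
W = η·Q_H = 0.572 × 738 = 422.1 kJ, so Q_C = Q_H − W = 315.9 kJ.
Entropy balance on the reservoirs: −Q_H/T_H = -0.6636 kJ/K, +Q_C/T_C = 1.003 kJ/K.
ΔS_univ = −Q_H/T_H + Q_C/T_C = 0.339 kJ/K (> 0, since η = 0.572 < η_Carnot = 0.717).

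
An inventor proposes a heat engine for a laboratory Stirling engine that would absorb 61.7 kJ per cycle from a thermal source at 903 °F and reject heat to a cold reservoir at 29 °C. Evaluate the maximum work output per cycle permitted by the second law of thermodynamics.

W_max ≈ 37.1 kJ

T_H = 903 °F → (903 − 32) × 5/9 = 483.89 °C = 757.04 K.
T_C = 29 °C → 29 + 273.15 = 302.15 K.
By the Carnot theorem, η_max = 1 − T_C/T_H = 1 − 302.15/757.04 = 0.6009.
W_max = η_max · Q_H = 0.6009 × 61.7 = 37.1 kJ.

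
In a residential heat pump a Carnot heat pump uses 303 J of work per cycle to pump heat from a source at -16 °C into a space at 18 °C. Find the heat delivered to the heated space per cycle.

Q_H ≈ 2590 J

T_H = 18 °C → 18 + 273.15 = 291.15 K.
T_C = -16 °C → -16 + 273.15 = 257.15 K.
Reversible heating COP: COP_HP = T_H/(T_H − T_C) = 291.15/34.00 = 8.5632.
Q_H = COP_HP · W = 8.5632 × 303 = 2590 J.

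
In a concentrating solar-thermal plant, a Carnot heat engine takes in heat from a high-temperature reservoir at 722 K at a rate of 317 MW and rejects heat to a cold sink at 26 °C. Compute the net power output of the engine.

T_C = 26 °C → 26 + 273.15 = 299.15 K.
η_rev = 1 − T_C/T_H = 1 − 299.15/722.00 = 0.5857.
W = η·Q_H = 0.5857 × 317 = 186 MW.

Ẇ ≈ 186 MW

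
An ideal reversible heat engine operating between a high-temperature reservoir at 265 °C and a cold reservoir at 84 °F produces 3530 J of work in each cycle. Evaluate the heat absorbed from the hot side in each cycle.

Q_H ≈ 8050 J

T_H = 265 °C → 265 + 273.15 = 538.15 K.
T_C = 84 °F → (84 − 32) × 5/9 = 28.89 °C = 302.04 K.
The Carnot efficiency is η = 1 − T_C/T_H = 1 − 302.04/538.15 = 0.4387.
Q_H = W/η = 3530/0.4387 = 8050 J.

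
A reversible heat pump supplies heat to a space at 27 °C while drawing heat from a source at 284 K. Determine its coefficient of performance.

T_H = 27 °C → 27 + 273.15 = 300.15 K.
The Carnot heat-pump COP is COP_HP = T_H/(T_H − T_C) = 300.15/(300.15 − 284.00) = 18.59.

COP_HP ≈ 18.59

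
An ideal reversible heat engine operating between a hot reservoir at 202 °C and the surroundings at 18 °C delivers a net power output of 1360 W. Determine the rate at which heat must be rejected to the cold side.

T_H = 202 °C → 202 + 273.15 = 475.15 K.
T_C = 18 °C → 18 + 273.15 = 291.15 K.
For a reversible engine, η = 1 − T_C/T_H = 1 − 291.15/475.15 = 0.3872.
Since Q_C/Q_H = T_C/T_H and Q_H = W/η, Q_C = W·T_C/(T_H − T_C) = 1360 × 291.15/184.00 = 2150 W.

Q̇_C ≈ 2150 W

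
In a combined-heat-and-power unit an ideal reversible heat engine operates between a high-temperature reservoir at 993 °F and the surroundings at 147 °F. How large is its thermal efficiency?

η ≈ 0.582

T_H = 993 °F → (993 − 32) × 5/9 = 533.89 °C = 807.04 K.
T_C = 147 °F → (147 − 32) × 5/9 = 63.89 °C = 337.04 K.
For a reversible engine, η = 1 − T_C/T_H = 1 − 337.04/807.04 = 0.582.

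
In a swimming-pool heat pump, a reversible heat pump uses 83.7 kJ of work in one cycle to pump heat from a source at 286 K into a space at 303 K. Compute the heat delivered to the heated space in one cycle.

The Carnot heat-pump COP is COP_HP = T_H/(T_H − T_C) = 303.00/17.00 = 17.8235.
Q_H = COP_HP · W = 17.8235 × 83.7 = 1490 kJ.

Q_H ≈ 1490 kJ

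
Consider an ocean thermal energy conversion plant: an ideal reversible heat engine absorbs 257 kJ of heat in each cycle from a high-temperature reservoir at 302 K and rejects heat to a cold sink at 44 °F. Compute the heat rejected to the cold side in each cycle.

Q_C ≈ 238.1 kJ

T_C = 44 °F → (44 − 32) × 5/9 = 6.67 °C = 279.82 K.
The Carnot efficiency is η = 1 − T_C/T_H = 1 − 279.82/302.00 = 0.0735.
For a reversible cycle Q_C/Q_H = T_C/T_H, so Q_C = 257 × 279.82/302.00 = 238.1 kJ.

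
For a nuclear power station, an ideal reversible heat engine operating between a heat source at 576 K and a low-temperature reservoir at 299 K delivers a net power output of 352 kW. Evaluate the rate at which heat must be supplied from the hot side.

For a reversible engine, η = 1 − T_C/T_H = 1 − 299.00/576.00 = 0.4809.
Q_H = W/η = 352/0.4809 = 732.0 kW.

Q̇_H ≈ 732.0 kW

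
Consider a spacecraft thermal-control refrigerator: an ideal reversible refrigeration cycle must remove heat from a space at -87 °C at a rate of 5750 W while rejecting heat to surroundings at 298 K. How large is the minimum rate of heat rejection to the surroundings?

Q̇_H ≈ 9205 W

T_C = -87 °C → -87 + 273.15 = 186.15 K.
For a reversible cycle Q_H/Q_C = T_H/T_C, so Q_H = Q_C·T_H/T_C = 5750 × 298.00/186.15 = 9205 W.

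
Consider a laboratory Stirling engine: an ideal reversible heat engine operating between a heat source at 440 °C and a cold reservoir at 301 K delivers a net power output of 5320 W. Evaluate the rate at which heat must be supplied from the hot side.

T_H = 440 °C → 440 + 273.15 = 713.15 K.
The Carnot efficiency is η = 1 − T_C/T_H = 1 − 301.00/713.15 = 0.5779.
Q_H = W/η = 5320/0.5779 = 9210 W.

Q̇_H ≈ 9210 W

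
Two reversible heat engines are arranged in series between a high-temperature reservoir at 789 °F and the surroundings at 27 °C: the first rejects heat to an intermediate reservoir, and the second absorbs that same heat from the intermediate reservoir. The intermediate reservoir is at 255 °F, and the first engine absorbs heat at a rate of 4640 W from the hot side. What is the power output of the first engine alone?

T_H = 789 °F → (789 − 32) × 5/9 = 420.56 °C = 693.71 K.
T_C = 27 °C → 27 + 273.15 = 300.15 K.
T_m = 255 °F → (255 − 32) × 5/9 = 123.89 °C = 397.04 K.
First-stage efficiency η₁ = 1 − T_m/T_H = 1 − 397.04/693.71 = 0.4277.
W₁ = η₁·Q_H = 0.4277 × 4640 = 1980 W.

Ẇ₁ ≈ 1980 W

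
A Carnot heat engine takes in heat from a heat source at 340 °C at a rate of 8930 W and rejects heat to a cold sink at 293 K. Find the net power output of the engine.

Ẇ ≈ 4663 W

T_H = 340 °C → 340 + 273.15 = 613.15 K.
For a reversible engine, η = 1 − T_C/T_H = 1 − 293.00/613.15 = 0.5221.
W = η·Q_H = 0.5221 × 8930 = 4663 W.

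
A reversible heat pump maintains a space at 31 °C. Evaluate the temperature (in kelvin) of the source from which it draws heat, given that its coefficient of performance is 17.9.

T_C ≈ 287.2 K

T_H = 31 °C → 31 + 273.15 = 304.15 K.
COP_HP = T_H/(T_H − T_C) ⇒ T_C = T_H·(COP_HP − 1)/COP_HP = 304.15 × (17.9 − 1)/17.9 = 287.2 K.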